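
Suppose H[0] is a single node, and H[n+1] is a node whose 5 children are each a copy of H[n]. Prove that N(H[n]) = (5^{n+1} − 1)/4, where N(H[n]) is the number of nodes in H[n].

Base case: N(H[0]) = 1, and (5^{0+1} − 1)/4 = 1.
Assume N(H[r]) = (5^{r+1} − 1)/4.
Then N(H[r+1]) = 1 + 5N(H[r]) = 1 + 5·(5^{r+1} − 1)/4 = 1 + (5^{r+2} − 5)/4 = (4 + 5^{r+2} − 5)/4 = (5^{r+2} − 1)/4.
So the formula holds for r+1, and by induction N(H[n]) = (5^{n+1} − 1)/4 for all n ≥ 0.

N(H[n]) = (5^{n+1} − 1)/4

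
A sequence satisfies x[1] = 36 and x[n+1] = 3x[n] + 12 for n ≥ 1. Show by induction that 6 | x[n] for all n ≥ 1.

Base case: x[1] = 36 = 6·6, so 6 | x[1].
Assume 6 | x[k], so x[k] = 6t for some integer t.
Then x[k+1] = 3x[k] + 12 = 3·(6t) + 12 = 6(3t + 2), so 6 | x[k+1].
Hence 6 | x[n] for every n ≥ 1, by induction.

6 | x[n]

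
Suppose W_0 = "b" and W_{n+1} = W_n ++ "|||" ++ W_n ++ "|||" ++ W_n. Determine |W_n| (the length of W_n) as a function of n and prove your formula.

Claim: |W_n| = 4·3^n − 3.

Base case: |W_0| = 1, and 4·3^0 − 3 = 1.
Assume |W_r| = 4·3^r − 3.
Then |W_{r+1}| = 3|W_r| + 6 = 3(4·3^r − 3) + 6 = 4·3^{r+1} − 9 + 6 = 4·3^{r+1} − 3.
By induction, |W_n| = 4·3^n − 3 for all n ≥ 0.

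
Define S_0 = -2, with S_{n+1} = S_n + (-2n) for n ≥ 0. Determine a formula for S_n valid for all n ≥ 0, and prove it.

Claim: S_n = -n^2 + n − 2.

Base case: S_0 = -2, and -0^2 + 0 − 2 = -2.
Assume S_r = -r^2 + r − 2.
Then S_{r+1} = S_r + (-2r) = (-r^2 + r − 2) + (-2r) = -r^2 − r − 2,
and -(r+1)^2 + (r+1) − 2 = -r^2 − r − 2.
This completes the inductive step, so S_n = -n^2 + n − 2 for all n ≥ 0.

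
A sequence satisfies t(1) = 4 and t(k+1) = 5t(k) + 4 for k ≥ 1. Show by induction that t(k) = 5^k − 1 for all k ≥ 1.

Base case: t(1) = 4, and 5^1 − 1 = 5 − 1 = 4.
Assume t(r) = 5^r − 1 for some r ≥ 1.
Then t(r+1) = 5t(r) + 4 = 5·(5^r − 1) + 4 = 5^{r+1} − 5 + 4 = 5^{r+1} − 1.
This completes the inductive step, so t(k) = 5^k − 1 for all k ≥ 1.

t(k) = 5^k − 1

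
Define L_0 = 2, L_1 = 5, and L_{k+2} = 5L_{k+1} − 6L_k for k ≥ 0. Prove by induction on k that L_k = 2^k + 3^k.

Base cases: L_0 = 2 and 2^0 + 3^0 = 2; L_1 = 5 and 2^1 + 3^1 = 5.
Assume L_j = 2^j + 3^j for all 0 ≤ j ≤ m, where m ≥ 1.
Then L_{m+1} = 5L_m − 6L_{m−1} = 5·(2^m + 3^m) − 6·(2^{m−1} + 3^{m−1}) = (5·2 − 6)2^{m−1} + (5·3 − 6)3^{m−1} = 4·2^{m−1} + 9·3^{m−1} = 2^{m+1} + 3^{m+1}.
This completes the inductive step, so L_k = 2^k + 3^k for all k ≥ 0.

L_k = 2^k + 3^k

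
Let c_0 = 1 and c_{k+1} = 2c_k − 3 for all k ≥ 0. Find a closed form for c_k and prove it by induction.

Claim: c_k = -2^{k+1} + 3.

Base case: c_0 = 1, and -2^{0+1} + 3 = -2 + 3 = 1.
Assume c_r = -2^{r+1} + 3 for some r ≥ 0.
Then c_{r+1} = 2c_r − 3 = 2·(-2^{r+1} + 3) − 3 = -2^{r+2} + 6 − 3 = -2^{r+2} + 3.
So the formula holds for r+1, and by induction c_k = -2^{k+1} + 3 for all k ≥ 0.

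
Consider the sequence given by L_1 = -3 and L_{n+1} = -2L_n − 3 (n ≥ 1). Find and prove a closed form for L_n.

Claim: L_n = (-2)^n − 1.

Base case: L_1 = -3, and (-2)^1 − 1 = -2 − 1 = -3.
Assume L_m = (-2)^m − 1 for some m ≥ 1.
Then L_{m+1} = -2L_m − 3 = -2·((-2)^m − 1) − 3 = -2·(-2)^m + 2 − 3 = (-2)^{m+1} − 1.
By induction, L_n = (-2)^n − 1 for all n ≥ 1.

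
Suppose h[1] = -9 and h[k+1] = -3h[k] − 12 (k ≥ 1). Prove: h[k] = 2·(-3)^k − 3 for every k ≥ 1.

Base case: h[1] = -9, and 2·(-3)^1 − 3 = -6 − 3 = -9.
Assume h[r] = 2·(-3)^r − 3 for some r ≥ 1.
Then h[r+1] = -3h[r] − 12 = -3·(2·(-3)^r − 3) − 12 = -6·(-3)^r + 9 − 12 = 2·(-3)^{r+1} − 3.
So the formula holds for r+1, and by induction h[k] = 2·(-3)^k − 3 for all k ≥ 1.

h[k] = 2·(-3)^k − 3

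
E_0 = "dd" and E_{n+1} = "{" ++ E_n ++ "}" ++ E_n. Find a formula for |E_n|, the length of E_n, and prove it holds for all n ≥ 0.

Claim: |E_n| = 2^{n+2} − 2.

Base case: |E_0| = 2, and 2^{0+2} − 2 = 2.
Assume |E_k| = 2^{k+2} − 2.
Then |E_{k+1}| = 1 + |E_k| + 1 + |E_k| = 2|E_k| + 2 = 2(2^{k+2} − 2) + 2 = 2^{k+3} − 4 + 2 = 2^{k+3} − 2.
By induction, |E_n| = 2^{n+2} − 2 for all n ≥ 0.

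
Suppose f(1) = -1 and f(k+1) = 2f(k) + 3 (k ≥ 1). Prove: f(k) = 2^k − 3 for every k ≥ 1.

Base case: f(1) = -1, and 2^1 − 3 = 2 − 3 = -1.
Assume f(j) = 2^j − 3 for some j ≥ 1.
Then f(j+1) = 2f(j) + 3 = 2·(2^j − 3) + 3 = 2^{j+1} − 6 + 3 = 2^{j+1} − 3.
So the formula holds for j+1, and by induction f(k) = 2^k − 3 for all k ≥ 1.

f(k) = 2^k − 3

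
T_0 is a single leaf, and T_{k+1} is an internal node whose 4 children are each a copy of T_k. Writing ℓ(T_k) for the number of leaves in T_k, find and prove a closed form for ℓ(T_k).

Claim: ℓ(T_k) = 4^k.

Base case: ℓ(T_0) = 1, and 4^0 = 1.
Assume ℓ(T_m) = 4^m.
Then ℓ(T_{m+1}) = 4·ℓ(T_m) = 4·4^m = 4^{m+1}.
By induction, ℓ(T_k) = 4^k for all k ≥ 0.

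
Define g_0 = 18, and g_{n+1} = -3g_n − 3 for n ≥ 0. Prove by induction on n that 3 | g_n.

Base case: g_0 = 18 = 3·6, so 3 | g_0.
Assume 3 | g_k, so g_k = 3t for some integer t.
Then g_{k+1} = -3g_k − 3 = -3·(3t) − 3 = 3(-3t − 1), so 3 | g_{k+1}.
Hence 3 | g_n for every n ≥ 0, by induction.

3 | g_n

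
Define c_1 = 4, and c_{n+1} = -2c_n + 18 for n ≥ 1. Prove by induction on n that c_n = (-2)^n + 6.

Base case: c_1 = 4, and (-2)^1 + 6 = -2 + 6 = 4.
Assume c_k = (-2)^k + 6 for some k ≥ 1.
Then c_{k+1} = -2c_k + 18 = -2·((-2)^k + 6) + 18 = -2·(-2)^k − 12 + 18 = (-2)^{k+1} + 6.
So the formula holds for k+1, and by induction c_n = (-2)^n + 6 for all n ≥ 1.

c_n = (-2)^n + 6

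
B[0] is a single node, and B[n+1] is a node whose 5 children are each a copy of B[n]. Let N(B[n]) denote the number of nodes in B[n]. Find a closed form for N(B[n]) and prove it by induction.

Claim: N(B[n]) = (5^{n+1} − 1)/4.

Base case: N(B[0]) = 1, and (5^{0+1} − 1)/4 = 1.
Assume N(B[k]) = (5^{k+1} − 1)/4.
Then N(B[k+1]) = 1 + 5N(B[k]) = 1 + 5·(5^{k+1} − 1)/4 = 1 + (5^{k+2} − 5)/4 = (4 + 5^{k+2} − 5)/4 = (5^{k+2} − 1)/4.
By induction, N(B[n]) = (5^{n+1} − 1)/4 for all n ≥ 0.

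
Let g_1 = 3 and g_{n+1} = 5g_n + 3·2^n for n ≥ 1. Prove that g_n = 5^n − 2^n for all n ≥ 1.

Base case: g_1 = 3, and 5^1 − 2^1 = 5 − 2 = 3.
Assume g_r = 5^r − 2^r for some r ≥ 1.
Then g_{r+1} = 5g_r + 3·2^r = 5·(5^r − 2^r) + 3·2^r = 5^{r+1} − 5·2^r + 3·2^r = 5^{r+1} − 2·2^r = 5^{r+1} − 2^{r+1}.
Hence g_n = 5^n − 2^n for every n ≥ 1, by induction.

g_n = 5^n − 2^n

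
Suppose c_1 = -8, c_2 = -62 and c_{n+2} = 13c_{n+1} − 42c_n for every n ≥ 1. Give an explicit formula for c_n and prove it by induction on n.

Claim: c_n = 6^n − 2·7^n.

Base cases: c_1 = -8 and 6^1 − 2·7^1 = -8; c_2 = -62 and 6^2 − 2·7^2 = -62.
Assume c_i = 6^i − 2·7^i for all 1 ≤ i ≤ j, where j ≥ 2.
Then c_{j+1} = 13c_j − 42c_{j−1} = 13·(6^j − 2·7^j) − 42·(6^{j−1} − 2·7^{j−1}) = (13·6 − 42)6^{j−1} − 2·(13·7 − 42)7^{j−1} = 36·6^{j−1} − 98·7^{j−1} = 6^{j+1} − 2·7^{j+1}.
So the formula holds for j+1, and by strong induction c_n = 6^n − 2·7^n for all n ≥ 1.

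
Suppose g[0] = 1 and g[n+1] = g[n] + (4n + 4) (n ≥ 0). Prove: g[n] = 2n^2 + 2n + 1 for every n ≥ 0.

Base case: g[0] = 1, and 2·0^2 + 2·0 + 1 = 1.
Assume g[k] = 2k^2 + 2k + 1.
Then g[k+1] = g[k] + (4k + 4) = (2k^2 + 2k + 1) + (4k + 4) = 2k^2 + 6k + 5,
and 2·(k+1)^2 + 2·(k+1) + 1 = 2k^2 + 6k + 5.
Hence g[n] = 2n^2 + 2n + 1 for every n ≥ 0, by induction.

g[n] = 2n^2 + 2n + 1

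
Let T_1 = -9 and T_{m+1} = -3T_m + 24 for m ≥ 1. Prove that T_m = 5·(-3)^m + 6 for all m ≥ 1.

Base case: T_1 = -9, and 5·(-3)^1 + 6 = -15 + 6 = -9.
Assume T_r = 5·(-3)^r + 6 for some r ≥ 1.
Then T_{r+1} = -3T_r + 24 = -3·(5·(-3)^r + 6) + 24 = -15·(-3)^r − 18 + 24 = 5·(-3)^{r+1} + 6.
So the formula holds for r+1, and by induction T_m = 5·(-3)^m + 6 for all m ≥ 1.

T_m = 5·(-3)^m + 6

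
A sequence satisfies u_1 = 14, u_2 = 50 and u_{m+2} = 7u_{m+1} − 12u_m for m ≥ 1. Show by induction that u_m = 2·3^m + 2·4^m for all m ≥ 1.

Base cases: u_1 = 14 and 2·3^1 + 2·4^1 = 14; u_2 = 50 and 2·3^2 + 2·4^2 = 50.
Assume u_j = 2·3^j + 2·4^j for all 1 ≤ j ≤ r, where r ≥ 2.
Then u_{r+1} = 7u_r − 12u_{r−1} = 7·(2·3^r + 2·4^r) − 12·(2·3^{r−1} + 2·4^{r−1}) = 2·(7·3 − 12)3^{r−1} + 2·(7·4 − 12)4^{r−1} = 18·3^{r−1} + 32·4^{r−1} = 2·3^{r+1} + 2·4^{r+1}.
So the formula holds for r+1, and by strong induction u_m = 2·3^m + 2·4^m for all m ≥ 1.

u_m = 2·3^m + 2·4^m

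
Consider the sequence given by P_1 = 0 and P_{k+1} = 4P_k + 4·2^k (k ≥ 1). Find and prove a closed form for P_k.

Claim: P_k = 4^k − 2·2^k.

Base case: P_1 = 0, and 4^1 − 2·2^1 = 4 − 4 = 0.
Assume P_m = 4^m − 2·2^m for some m ≥ 1.
Then P_{m+1} = 4P_m + 4·2^m = 4·(4^m − 2·2^m) + 4·2^m = 4^{m+1} − 8·2^m + 4·2^m = 4^{m+1} − 4·2^m = 4^{m+1} − 2·2^{m+1}.
This completes the inductive step, so P_k = 4^k − 2·2^k for all k ≥ 1.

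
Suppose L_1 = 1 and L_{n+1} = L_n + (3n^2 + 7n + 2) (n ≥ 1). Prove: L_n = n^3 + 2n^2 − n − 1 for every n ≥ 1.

Base case: L_1 = 1, and 1^3 + 2·1^2 − 1 − 1 = 1.
Assume L_k = k^3 + 2k^2 − k − 1.
Then L_{k+1} = L_k + (3k^2 + 7k + 2) = (k^3 + 2k^2 − k − 1) + (3k^2 + 7k + 2) = k^3 + 5k^2 + 6k + 1,
and (k+1)^3 + 2·(k+1)^2 − (k+1) − 1 = k^3 + 5k^2 + 6k + 1.
This completes the inductive step, so L_n = n^3 + 2n^2 − n − 1 for all n ≥ 1.

L_n = n^3 + 2n^2 − n − 1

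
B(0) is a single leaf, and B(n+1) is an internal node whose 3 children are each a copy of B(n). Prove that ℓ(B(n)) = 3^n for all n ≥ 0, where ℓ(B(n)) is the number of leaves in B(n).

Base case: ℓ(B(0)) = 1, and 3^0 = 1.
Assume ℓ(B(r)) = 3^r.
Then ℓ(B(r+1)) = 3·ℓ(B(r)) = 3·3^r = 3^{r+1}.
So the formula holds for r+1, and by induction ℓ(B(n)) = 3^n for all n ≥ 0.

ℓ(B(n)) = 3^n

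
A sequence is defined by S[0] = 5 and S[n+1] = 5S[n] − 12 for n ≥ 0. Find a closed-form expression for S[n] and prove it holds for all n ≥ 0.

Claim: S[n] = 2·5^n + 3.

Base case: S[0] = 5, and 2·5^0 + 3 = 2 + 3 = 5.
Assume S[j] = 2·5^j + 3 for some j ≥ 0.
Then S[j+1] = 5S[j] − 12 = 5·(2·5^j + 3) − 12 = 10·5^j + 15 − 12 = 2·5^{j+1} + 3.
This completes the inductive step, so S[n] = 2·5^n + 3 for all n ≥ 0.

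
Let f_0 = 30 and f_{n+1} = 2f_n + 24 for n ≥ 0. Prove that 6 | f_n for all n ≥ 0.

Base case: f_0 = 30 = 6·5, so 6 | f_0.
Assume 6 | f_k, so f_k = 6t for some integer t.
Then f_{k+1} = 2f_k + 24 = 2·(6t) + 24 = 6(2t + 4), so 6 | f_{k+1}.
So the property holds for k+1, and by induction 6 | f_n for all n ≥ 0.

6 | f_n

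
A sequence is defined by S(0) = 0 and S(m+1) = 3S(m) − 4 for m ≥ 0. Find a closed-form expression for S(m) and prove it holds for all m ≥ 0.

Claim: S(m) = -2·3^m + 2.

Base case: S(0) = 0, and -2·3^0 + 2 = -2 + 2 = 0.
Assume S(k) = -2·3^k + 2 for some k ≥ 0.
Then S(k+1) = 3S(k) − 4 = 3·(-2·3^k + 2) − 4 = -6·3^k + 6 − 4 = -2·3^{k+1} + 2.
This completes the inductive step, so S(m) = -2·3^m + 2 for all m ≥ 0.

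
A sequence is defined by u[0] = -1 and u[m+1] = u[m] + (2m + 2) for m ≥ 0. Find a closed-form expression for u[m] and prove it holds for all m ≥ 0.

Claim: u[m] = m^2 + m − 1.

Base case: u[0] = -1, and 0^2 + 0 − 1 = -1.
Assume u[r] = r^2 + r − 1.
Then u[r+1] = u[r] + (2r + 2) = (r^2 + r − 1) + (2r + 2) = r^2 + 3r + 1,
and (r+1)^2 + (r+1) − 1 = r^2 + 3r + 1.
This completes the inductive step, so u[m] = m^2 + m − 1 for all m ≥ 0.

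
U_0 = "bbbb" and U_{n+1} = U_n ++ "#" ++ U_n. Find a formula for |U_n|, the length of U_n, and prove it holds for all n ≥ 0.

Claim: |U_n| = 5·2^n − 1.

Base case: |U_0| = 4, and 5·2^0 − 1 = 4.
Assume |U_m| = 5·2^m − 1.
Then |U_{m+1}| = |U_m| + 1 + |U_m| = 2|U_m| + 1 = 2(5·2^m − 1) + 1 = 5·2^{m+1} − 2 + 1 = 5·2^{m+1} − 1.
By induction, |U_n| = 5·2^n − 1 for all n ≥ 0.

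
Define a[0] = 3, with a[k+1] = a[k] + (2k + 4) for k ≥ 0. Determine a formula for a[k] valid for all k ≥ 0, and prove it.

Claim: a[k] = k^2 + 3k + 3.

Base case: a[0] = 3, and 0^2 + 3·0 + 3 = 3.
Assume a[m] = m^2 + 3m + 3.
Then a[m+1] = a[m] + (2m + 4) = (m^2 + 3m + 3) + (2m + 4) = m^2 + 5m + 7,
and (m+1)^2 + 3·(m+1) + 3 = m^2 + 5m + 7.
Hence a[k] = k^2 + 3k + 3 for every k ≥ 0, by induction.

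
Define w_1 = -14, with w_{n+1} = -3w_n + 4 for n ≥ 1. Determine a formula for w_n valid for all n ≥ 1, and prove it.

Claim: w_n = 5·(-3)^n + 1.

Base case: w_1 = -14, and 5·(-3)^1 + 1 = -15 + 1 = -14.
Assume w_r = 5·(-3)^r + 1 for some r ≥ 1.
Then w_{r+1} = -3w_r + 4 = -3·(5·(-3)^r + 1) + 4 = -15·(-3)^r − 3 + 4 = 5·(-3)^{r+1} + 1.
This completes the inductive step, so w_n = 5·(-3)^n + 1 for all n ≥ 1.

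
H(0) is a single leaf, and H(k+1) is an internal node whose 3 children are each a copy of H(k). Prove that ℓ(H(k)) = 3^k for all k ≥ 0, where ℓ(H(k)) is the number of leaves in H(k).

Base case: ℓ(H(0)) = 1, and 3^0 = 1.
Assume ℓ(H(m)) = 3^m.
Then ℓ(H(m+1)) = 3·ℓ(H(m)) = 3·3^m = 3^{m+1}.
By induction, ℓ(H(k)) = 3^k for all k ≥ 0.

ℓ(H(k)) = 3^k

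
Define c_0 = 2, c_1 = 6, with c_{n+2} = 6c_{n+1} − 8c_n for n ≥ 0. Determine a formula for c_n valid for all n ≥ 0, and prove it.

Claim: c_n = 2^n + 4^n.

Base cases: c_0 = 2 and 2^0 + 4^0 = 2; c_1 = 6 and 2^1 + 4^1 = 6.
Assume c_j = 2^j + 4^j for all 0 ≤ j ≤ k, where k ≥ 1.
Then c_{k+1} = 6c_k − 8c_{k−1} = 6·(2^k + 4^k) − 8·(2^{k−1} + 4^{k−1}) = (6·2 − 8)2^{k−1} + (6·4 − 8)4^{k−1} = 4·2^{k−1} + 16·4^{k−1} = 2^{k+1} + 4^{k+1}.
Hence c_n = 2^n + 4^n for every n ≥ 0, by strong induction.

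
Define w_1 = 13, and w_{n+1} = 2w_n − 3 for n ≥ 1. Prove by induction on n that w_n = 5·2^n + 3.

Base case: w_1 = 13, and 5·2^1 + 3 = 10 + 3 = 13.
Assume w_j = 5·2^j + 3 for some j ≥ 1.
Then w_{j+1} = 2w_j − 3 = 2·(5·2^j + 3) − 3 = 10·2^j + 6 − 3 = 5·2^{j+1} + 3.
So the formula holds for j+1, and by induction w_n = 5·2^n + 3 for all n ≥ 1.

w_n = 5·2^n + 3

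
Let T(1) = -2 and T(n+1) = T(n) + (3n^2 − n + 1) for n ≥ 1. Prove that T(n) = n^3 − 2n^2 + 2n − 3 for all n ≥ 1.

Base case: T(1) = -2, and 1^3 − 2·1^2 + 2·1 − 3 = -2.
Assume T(r) = r^3 − 2r^2 + 2r − 3.
Then T(r+1) = T(r) + (3r^2 − r + 1) = (r^3 − 2r^2 + 2r − 3) + (3r^2 − r + 1) = r^3 + r^2 + r − 2,
and (r+1)^3 − 2·(r+1)^2 + 2·(r+1) − 3 = r^3 + r^2 + r − 2.
By induction, T(n) = n^3 − 2n^2 + 2n − 3 for all n ≥ 1.

T(n) = n^3 − 2n^2 + 2n − 3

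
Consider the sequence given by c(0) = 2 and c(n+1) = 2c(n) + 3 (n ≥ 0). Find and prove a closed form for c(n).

Claim: c(n) = 5·2^n − 3.

Base case: c(0) = 2, and 5·2^0 − 3 = 5 − 3 = 2.
Assume c(k) = 5·2^k − 3 for some k ≥ 0.
Then c(k+1) = 2c(k) + 3 = 2·(5·2^k − 3) + 3 = 10·2^k − 6 + 3 = 5·2^{k+1} − 3.
Hence c(n) = 5·2^n − 3 for every n ≥ 0, by induction.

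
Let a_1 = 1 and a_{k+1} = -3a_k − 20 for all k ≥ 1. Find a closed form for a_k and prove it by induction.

Claim: a_k = -2·(-3)^k − 5.

Base case: a_1 = 1, and -2·(-3)^1 − 5 = 6 − 5 = 1.
Assume a_j = -2·(-3)^j − 5 for some j ≥ 1.
Then a_{j+1} = -3a_j − 20 = -3·(-2·(-3)^j − 5) − 20 = 6·(-3)^j + 15 − 20 = -2·(-3)^{j+1} − 5.
So the formula holds for j+1, and by induction a_k = -2·(-3)^k − 5 for all k ≥ 1.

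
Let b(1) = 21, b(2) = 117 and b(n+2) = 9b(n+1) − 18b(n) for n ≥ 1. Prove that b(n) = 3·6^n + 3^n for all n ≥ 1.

Base cases: b(1) = 21 and 3·6^1 + 3^1 = 21; b(2) = 117 and 3·6^2 + 3^2 = 117.
Assume b(j) = 3·6^j + 3^j for all 1 ≤ j ≤ r, where r ≥ 2.
Then b(r+1) = 9b(r) − 18b(r−1) = 9·(3·6^r + 3^r) − 18·(3·6^{r−1} + 3^{r−1}) = 3·(9·6 − 18)6^{r−1} + (9·3 − 18)3^{r−1} = 108·6^{r−1} + 9·3^{r−1} = 3·6^{r+1} + 3^{r+1}.
This completes the inductive step, so b(n) = 3·6^n + 3^n for all n ≥ 1.

b(n) = 3·6^n + 3^n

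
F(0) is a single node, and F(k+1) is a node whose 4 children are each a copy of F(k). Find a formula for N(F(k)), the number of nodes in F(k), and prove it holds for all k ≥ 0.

Claim: N(F(k)) = (4^{k+1} − 1)/3.

Base case: N(F(0)) = 1, and (4^{0+1} − 1)/3 = 1.
Assume N(F(j)) = (4^{j+1} − 1)/3.
Then N(F(j+1)) = 1 + 4N(F(j)) = 1 + 4·(4^{j+1} − 1)/3 = 1 + (4^{j+2} − 4)/3 = (3 + 4^{j+2} − 4)/3 = (4^{j+2} − 1)/3.
By induction, N(F(k)) = (4^{k+1} − 1)/3 for all k ≥ 0.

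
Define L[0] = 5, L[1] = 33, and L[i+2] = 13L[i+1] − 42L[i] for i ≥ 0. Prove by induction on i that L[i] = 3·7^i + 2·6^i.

Base cases: L[0] = 5 and 3·7^0 + 2·6^0 = 5; L[1] = 33 and 3·7^1 + 2·6^1 = 33.
Assume L[t] = 3·7^t + 2·6^t for all 0 ≤ t ≤ j, where j ≥ 1.
Then L[j+1] = 13L[j] − 42L[j−1] = 13·(3·7^j + 2·6^j) − 42·(3·7^{j−1} + 2·6^{j−1}) = 3·(13·7 − 42)7^{j−1} + 2·(13·6 − 42)6^{j−1} = 147·7^{j−1} + 72·6^{j−1} = 3·7^{j+1} + 2·6^{j+1}.
Hence L[i] = 3·7^i + 2·6^i for every i ≥ 0, by strong induction.

L[i] = 3·7^i + 2·6^i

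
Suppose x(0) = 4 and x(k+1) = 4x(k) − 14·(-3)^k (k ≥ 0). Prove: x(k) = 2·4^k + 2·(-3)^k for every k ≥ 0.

Base case: x(0) = 4, and 2·4^0 + 2·(-3)^0 = 2 + 2 = 4.
Assume x(m) = 2·4^m + 2·(-3)^m for some m ≥ 0.
Then x(m+1) = 4x(m) − 14·(-3)^m = 4·(2·4^m + 2·(-3)^m) − 14·(-3)^m = 2·4^{m+1} + 8·(-3)^m − 14·(-3)^m = 2·4^{m+1} − 6·(-3)^m = 2·4^{m+1} + 2·(-3)^{m+1}.
This completes the inductive step, so x(k) = 2·4^k + 2·(-3)^k for all k ≥ 0.

x(k) = 2·4^k + 2·(-3)^k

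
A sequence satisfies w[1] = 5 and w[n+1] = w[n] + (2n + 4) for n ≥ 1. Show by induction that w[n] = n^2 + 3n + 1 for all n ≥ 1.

Base case: w[1] = 5, and 1^2 + 3·1 + 1 = 5.
Assume w[r] = r^2 + 3r + 1.
Then w[r+1] = w[r] + (2r + 4) = (r^2 + 3r + 1) + (2r + 4) = r^2 + 5r + 5,
and (r+1)^2 + 3·(r+1) + 1 = r^2 + 5r + 5.
This completes the inductive step, so w[n] = n^2 + 3n + 1 for all n ≥ 1.

w[n] = n^2 + 3n + 1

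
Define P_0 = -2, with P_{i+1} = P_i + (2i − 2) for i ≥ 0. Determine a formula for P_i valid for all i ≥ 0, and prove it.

Claim: P_i = i^2 − 3i − 2.

Base case: P_0 = -2, and 0^2 − 3·0 − 2 = -2.
Assume P_m = m^2 − 3m − 2.
Then P_{m+1} = P_m + (2m − 2) = (m^2 − 3m − 2) + (2m − 2) = m^2 − m − 4,
and (m+1)^2 − 3·(m+1) − 2 = m^2 − m − 4.
This completes the inductive step, so P_i = i^2 − 3i − 2 for all i ≥ 0.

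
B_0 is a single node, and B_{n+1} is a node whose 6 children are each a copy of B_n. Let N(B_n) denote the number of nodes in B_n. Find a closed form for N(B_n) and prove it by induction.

Claim: N(B_n) = (6^{n+1} − 1)/5.

Base case: N(B_0) = 1, and (6^{0+1} − 1)/5 = 1.
Assume N(B_r) = (6^{r+1} − 1)/5.
Then N(B_{r+1}) = 1 + 6N(B_r) = 1 + 6·(6^{r+1} − 1)/5 = 1 + (6^{r+2} − 6)/5 = (5 + 6^{r+2} − 6)/5 = (6^{r+2} − 1)/5.
So the formula holds for r+1, and by induction N(B_n) = (6^{n+1} − 1)/5 for all n ≥ 0.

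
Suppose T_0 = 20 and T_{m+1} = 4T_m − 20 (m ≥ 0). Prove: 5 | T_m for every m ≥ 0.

Base case: T_0 = 20 = 5·4, so 5 | T_0.
Assume 5 | T_r, so T_r = 5t for some integer t.
Then T_{r+1} = 4T_r − 20 = 4·(5t) − 20 = 5(4t − 4), so 5 | T_{r+1}.
Hence 5 | T_m for every m ≥ 0, by induction.

5 | T_m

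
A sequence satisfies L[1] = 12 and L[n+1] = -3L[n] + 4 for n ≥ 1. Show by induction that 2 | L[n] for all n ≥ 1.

Base case: L[1] = 12 = 2·6, so 2 | L[1].
Assume 2 | L[k], so L[k] = 2t for some integer t.
Then L[k+1] = -3L[k] + 4 = -3·(2t) + 4 = 2(-3t + 2), so 2 | L[k+1].
So the property holds for k+1, and by induction 2 | L[n] for all n ≥ 1.

2 | L[n]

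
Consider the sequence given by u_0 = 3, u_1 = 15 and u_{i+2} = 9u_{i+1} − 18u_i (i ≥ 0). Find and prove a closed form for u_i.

Claim: u_i = 3^i + 2·6^i.

Base cases: u_0 = 3 and 3^0 + 2·6^0 = 3; u_1 = 15 and 3^1 + 2·6^1 = 15.
Assume u_t = 3^t + 2·6^t for all 0 ≤ t ≤ j, where j ≥ 1.
Then u_{j+1} = 9u_j − 18u_{j−1} = 9·(3^j + 2·6^j) − 18·(3^{j−1} + 2·6^{j−1}) = (9·3 − 18)3^{j−1} + 2·(9·6 − 18)6^{j−1} = 9·3^{j−1} + 72·6^{j−1} = 3^{j+1} + 2·6^{j+1}.
By strong induction, u_i = 3^i + 2·6^i for all i ≥ 0.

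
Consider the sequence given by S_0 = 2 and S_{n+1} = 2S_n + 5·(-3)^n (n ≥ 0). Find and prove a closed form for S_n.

Claim: S_n = 3·2^n − (-3)^n.

Base case: S_0 = 2, and 3·2^0 − (-3)^0 = 3 − 1 = 2.
Assume S_j = 3·2^j − (-3)^j for some j ≥ 0.
Then S_{j+1} = 2S_j + 5·(-3)^j = 2·(3·2^j − (-3)^j) + 5·(-3)^j = 3·2^{j+1} − 2·(-3)^j + 5·(-3)^j = 3·2^{j+1} + 3·(-3)^j = 3·2^{j+1} − (-3)^{j+1}.
So the formula holds for j+1, and by induction S_n = 3·2^n − (-3)^n for all n ≥ 0.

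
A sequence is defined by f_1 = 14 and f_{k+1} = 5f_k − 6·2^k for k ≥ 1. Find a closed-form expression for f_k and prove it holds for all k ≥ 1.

Claim: f_k = 2·5^k + 2·2^k.

Base case: f_1 = 14, and 2·5^1 + 2·2^1 = 10 + 4 = 14.
Assume f_j = 2·5^j + 2·2^j for some j ≥ 1.
Then f_{j+1} = 5f_j − 6·2^j = 5·(2·5^j + 2·2^j) − 6·2^j = 2·5^{j+1} + 10·2^j − 6·2^j = 2·5^{j+1} + 4·2^j = 2·5^{j+1} + 2·2^{j+1}.
This completes the inductive step, so f_k = 2·5^k + 2·2^k for all k ≥ 1.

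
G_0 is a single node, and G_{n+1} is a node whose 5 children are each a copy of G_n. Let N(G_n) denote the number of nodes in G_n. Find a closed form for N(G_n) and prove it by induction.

Claim: N(G_n) = (5^{n+1} − 1)/4.

Base case: N(G_0) = 1, and (5^{0+1} − 1)/4 = 1.
Assume N(G_r) = (5^{r+1} − 1)/4.
Then N(G_{r+1}) = 1 + 5N(G_r) = 1 + 5·(5^{r+1} − 1)/4 = 1 + (5^{r+2} − 5)/4 = (4 + 5^{r+2} − 5)/4 = (5^{r+2} − 1)/4.
This completes the inductive step, so N(G_n) = (5^{n+1} − 1)/4 for all n ≥ 0.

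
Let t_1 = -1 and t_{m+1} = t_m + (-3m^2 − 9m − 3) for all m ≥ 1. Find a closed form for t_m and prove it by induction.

Claim: t_m = -m^3 − 3m^2 + m + 2.

Base case: t_1 = -1, and -1^3 − 3·1^2 + 1 + 2 = -1.
Assume t_k = -k^3 − 3k^2 + k + 2.
Then t_{k+1} = t_k + (-3k^2 − 9k − 3) = (-k^3 − 3k^2 + k + 2) + (-3k^2 − 9k − 3) = -k^3 − 6k^2 − 8k − 1,
and -(k+1)^3 − 3·(k+1)^2 + (k+1) + 2 = -k^3 − 6k^2 − 8k − 1.
Hence t_m = -m^3 − 3m^2 + m + 2 for every m ≥ 1, by induction.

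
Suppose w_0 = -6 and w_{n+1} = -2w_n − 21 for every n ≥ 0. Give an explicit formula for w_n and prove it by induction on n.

Claim: w_n = (-2)^n − 7.

Base case: w_0 = -6, and (-2)^0 − 7 = 1 − 7 = -6.
Assume w_k = (-2)^k − 7 for some k ≥ 0.
Then w_{k+1} = -2w_k − 21 = -2·((-2)^k − 7) − 21 = -2·(-2)^k + 14 − 21 = (-2)^{k+1} − 7.
This completes the inductive step, so w_n = (-2)^n − 7 for all n ≥ 0.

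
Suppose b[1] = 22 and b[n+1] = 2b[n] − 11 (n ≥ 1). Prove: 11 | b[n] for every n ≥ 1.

Base case: b[1] = 22 = 11·2, so 11 | b[1].
Assume 11 | b[j], so b[j] = 11t for some integer t.
Then b[j+1] = 2b[j] − 11 = 2·(11t) − 11 = 11(2t − 1), so 11 | b[j+1].
This completes the inductive step, so 11 | b[n] for all n ≥ 1.

11 | b[n]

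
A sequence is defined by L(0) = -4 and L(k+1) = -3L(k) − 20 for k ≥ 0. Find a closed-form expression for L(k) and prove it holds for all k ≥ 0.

Claim: L(k) = (-3)^k − 5.

Base case: L(0) = -4, and (-3)^0 − 5 = 1 − 5 = -4.
Assume L(j) = (-3)^j − 5 for some j ≥ 0.
Then L(j+1) = -3L(j) − 20 = -3·((-3)^j − 5) − 20 = -3·(-3)^j + 15 − 20 = (-3)^{j+1} − 5.
By induction, L(k) = (-3)^k − 5 for all k ≥ 0.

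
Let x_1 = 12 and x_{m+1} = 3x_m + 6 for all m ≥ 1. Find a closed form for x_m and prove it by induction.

Claim: x_m = 5·3^m − 3.

Base case: x_1 = 12, and 5·3^1 − 3 = 15 − 3 = 12.
Assume x_k = 5·3^k − 3 for some k ≥ 1.
Then x_{k+1} = 3x_k + 6 = 3·(5·3^k − 3) + 6 = 15·3^k − 9 + 6 = 5·3^{k+1} − 3.
So the formula holds for k+1, and by induction x_m = 5·3^m − 3 for all m ≥ 1.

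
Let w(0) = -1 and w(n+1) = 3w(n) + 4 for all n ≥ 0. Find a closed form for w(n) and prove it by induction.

Claim: w(n) = 3^n − 2.

Base case: w(0) = -1, and 3^0 − 2 = 1 − 2 = -1.
Assume w(r) = 3^r − 2 for some r ≥ 0.
Then w(r+1) = 3w(r) + 4 = 3·(3^r − 2) + 4 = 3^{r+1} − 6 + 4 = 3^{r+1} − 2.
Hence w(n) = 3^n − 2 for every n ≥ 0, by induction.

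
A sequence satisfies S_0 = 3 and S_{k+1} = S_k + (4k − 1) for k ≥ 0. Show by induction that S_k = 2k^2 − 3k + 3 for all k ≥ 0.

Base case: S_0 = 3, and 2·0^2 − 3·0 + 3 = 3.
Assume S_j = 2j^2 − 3j + 3.
Then S_{j+1} = S_j + (4j − 1) = (2j^2 − 3j + 3) + (4j − 1) = 2j^2 + j + 2,
and 2·(j+1)^2 − 3·(j+1) + 3 = 2j^2 + j + 2.
By induction, S_k = 2k^2 − 3k + 3 for all k ≥ 0.

S_k = 2k^2 − 3k + 3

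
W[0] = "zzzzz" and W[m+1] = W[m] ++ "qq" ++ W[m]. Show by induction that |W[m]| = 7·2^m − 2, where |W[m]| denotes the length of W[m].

Base case: |W[0]| = 5, and 7·2^0 − 2 = 5.
Assume |W[r]| = 7·2^r − 2.
Then |W[r+1]| = |W[r]| + 2 + |W[r]| = 2|W[r]| + 2 = 2(7·2^r − 2) + 2 = 7·2^{r+1} − 4 + 2 = 7·2^{r+1} − 2.
By induction, |W[m]| = 7·2^m − 2 for all m ≥ 0.

|W[m]| = 7·2^m − 2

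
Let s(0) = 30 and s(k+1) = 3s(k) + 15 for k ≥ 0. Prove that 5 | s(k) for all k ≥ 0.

Base case: s(0) = 30 = 5·6, so 5 | s(0).
Assume 5 | s(j), so s(j) = 5t for some integer t.
Then s(j+1) = 3s(j) + 15 = 3·(5t) + 15 = 5(3t + 3), so 5 | s(j+1).
This completes the inductive step, so 5 | s(k) for all k ≥ 0.

5 | s(k)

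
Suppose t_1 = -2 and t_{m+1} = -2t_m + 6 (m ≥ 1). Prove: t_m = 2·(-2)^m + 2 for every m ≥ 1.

Base case: t_1 = -2, and 2·(-2)^1 + 2 = -4 + 2 = -2.
Assume t_r = 2·(-2)^r + 2 for some r ≥ 1.
Then t_{r+1} = -2t_r + 6 = -2·(2·(-2)^r + 2) + 6 = -4·(-2)^r − 4 + 6 = 2·(-2)^{r+1} + 2.
Hence t_m = 2·(-2)^m + 2 for every m ≥ 1, by induction.

t_m = 2·(-2)^m + 2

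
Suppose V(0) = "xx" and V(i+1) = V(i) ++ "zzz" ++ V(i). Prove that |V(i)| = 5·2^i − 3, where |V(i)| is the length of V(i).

Base case: |V(0)| = 2, and 5·2^0 − 3 = 2.
Assume |V(r)| = 5·2^r − 3.
Then |V(r+1)| = |V(r)| + 3 + |V(r)| = 2|V(r)| + 3 = 2(5·2^r − 3) + 3 = 5·2^{r+1} − 6 + 3 = 5·2^{r+1} − 3.
This completes the inductive step, so |V(i)| = 5·2^i − 3 for all i ≥ 0.

|V(i)| = 5·2^i − 3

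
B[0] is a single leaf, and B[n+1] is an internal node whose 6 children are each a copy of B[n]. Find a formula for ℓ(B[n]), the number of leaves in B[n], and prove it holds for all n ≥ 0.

Claim: ℓ(B[n]) = 6^n.

Base case: ℓ(B[0]) = 1, and 6^0 = 1.
Assume ℓ(B[m]) = 6^m.
Then ℓ(B[m+1]) = 6·ℓ(B[m]) = 6·6^m = 6^{m+1}.
Hence ℓ(B[n]) = 6^n for every n ≥ 0, by induction.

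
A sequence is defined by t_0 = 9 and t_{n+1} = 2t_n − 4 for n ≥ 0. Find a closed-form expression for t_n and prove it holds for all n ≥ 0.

Claim: t_n = 5·2^n + 4.

Base case: t_0 = 9, and 5·2^0 + 4 = 5 + 4 = 9.
Assume t_m = 5·2^m + 4 for some m ≥ 0.
Then t_{m+1} = 2t_m − 4 = 2·(5·2^m + 4) − 4 = 10·2^m + 8 − 4 = 5·2^{m+1} + 4.
So the formula holds for m+1, and by induction t_n = 5·2^n + 4 for all n ≥ 0.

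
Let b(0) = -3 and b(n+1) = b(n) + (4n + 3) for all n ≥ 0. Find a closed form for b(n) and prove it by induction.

Claim: b(n) = 2n^2 + n − 3.

Base case: b(0) = -3, and 2·0^2 + 0 − 3 = -3.
Assume b(m) = 2m^2 + m − 3.
Then b(m+1) = b(m) + (4m + 3) = (2m^2 + m − 3) + (4m + 3) = 2m^2 + 5m,
and 2·(m+1)^2 + (m+1) − 3 = 2m^2 + 5m.
Hence b(n) = 2n^2 + n − 3 for every n ≥ 0, by induction.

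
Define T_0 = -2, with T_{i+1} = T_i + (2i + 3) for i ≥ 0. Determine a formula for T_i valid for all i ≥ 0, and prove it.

Claim: T_i = i^2 + 2i − 2.

Base case: T_0 = -2, and 0^2 + 2·0 − 2 = -2.
Assume T_k = k^2 + 2k − 2.
Then T_{k+1} = T_k + (2k + 3) = (k^2 + 2k − 2) + (2k + 3) = k^2 + 4k + 1,
and (k+1)^2 + 2·(k+1) − 2 = k^2 + 4k + 1.
By induction, T_i = i^2 + 2i − 2 for all i ≥ 0.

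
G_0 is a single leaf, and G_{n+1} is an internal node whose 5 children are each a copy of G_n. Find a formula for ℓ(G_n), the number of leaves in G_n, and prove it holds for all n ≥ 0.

Claim: ℓ(G_n) = 5^n.

Base case: ℓ(G_0) = 1, and 5^0 = 1.
Assume ℓ(G_r) = 5^r.
Then ℓ(G_{r+1}) = 5·ℓ(G_r) = 5·5^r = 5^{r+1}.
This completes the inductive step, so ℓ(G_n) = 5^n for all n ≥ 0.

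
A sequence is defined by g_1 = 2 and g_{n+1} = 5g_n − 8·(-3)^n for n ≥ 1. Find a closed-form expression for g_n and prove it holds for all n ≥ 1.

Claim: g_n = 5^n + (-3)^n.

Base case: g_1 = 2, and 5^1 + (-3)^1 = 5 − 3 = 2.
Assume g_k = 5^k + (-3)^k for some k ≥ 1.
Then g_{k+1} = 5g_k − 8·(-3)^k = 5·(5^k + (-3)^k) − 8·(-3)^k = 5^{k+1} + 5·(-3)^k − 8·(-3)^k = 5^{k+1} − 3·(-3)^k = 5^{k+1} + (-3)^{k+1}.
By induction, g_n = 5^n + (-3)^n for all n ≥ 1.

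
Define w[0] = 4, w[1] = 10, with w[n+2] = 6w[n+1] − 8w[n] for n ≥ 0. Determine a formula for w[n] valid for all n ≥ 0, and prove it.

Claim: w[n] = 3·2^n + 4^n.

Base cases: w[0] = 4 and 3·2^0 + 4^0 = 4; w[1] = 10 and 3·2^1 + 4^1 = 10.
Assume w[j] = 3·2^j + 4^j for all 0 ≤ j ≤ m, where m ≥ 1.
Then w[m+1] = 6w[m] − 8w[m−1] = 6·(3·2^m + 4^m) − 8·(3·2^{m−1} + 4^{m−1}) = 3·(6·2 − 8)2^{m−1} + (6·4 − 8)4^{m−1} = 12·2^{m−1} + 16·4^{m−1} = 3·2^{m+1} + 4^{m+1}.
So the formula holds for m+1, and by strong induction w[n] = 3·2^n + 4^n for all n ≥ 0.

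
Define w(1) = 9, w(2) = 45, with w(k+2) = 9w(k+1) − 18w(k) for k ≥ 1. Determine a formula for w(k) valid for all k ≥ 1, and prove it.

Claim: w(k) = 6^k + 3^k.

Base cases: w(1) = 9 and 6^1 + 3^1 = 9; w(2) = 45 and 6^2 + 3^2 = 45.
Assume w(j) = 6^j + 3^j for all 1 ≤ j ≤ m, where m ≥ 2.
Then w(m+1) = 9w(m) − 18w(m−1) = 9·(6^m + 3^m) − 18·(6^{m−1} + 3^{m−1}) = (9·6 − 18)6^{m−1} + (9·3 − 18)3^{m−1} = 36·6^{m−1} + 9·3^{m−1} = 6^{m+1} + 3^{m+1}.
This completes the inductive step, so w(k) = 6^k + 3^k for all k ≥ 1.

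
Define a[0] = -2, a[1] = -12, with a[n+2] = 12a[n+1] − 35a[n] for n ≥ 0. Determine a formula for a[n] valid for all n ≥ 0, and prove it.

Claim: a[n] = -7^n − 5^n.

Base cases: a[0] = -2 and -7^0 − 5^0 = -2; a[1] = -12 and -7^1 − 5^1 = -12.
Assume a[j] = -7^j − 5^j for all 0 ≤ j ≤ m, where m ≥ 1.
Then a[m+1] = 12a[m] − 35a[m−1] = 12·(-7^m − 5^m) − 35·(-7^{m−1} − 5^{m−1}) = -(12·7 − 35)7^{m−1} − (12·5 − 35)5^{m−1} = -49·7^{m−1} − 25·5^{m−1} = -7^{m+1} − 5^{m+1}.
This completes the inductive step, so a[n] = -7^n − 5^n for all n ≥ 0.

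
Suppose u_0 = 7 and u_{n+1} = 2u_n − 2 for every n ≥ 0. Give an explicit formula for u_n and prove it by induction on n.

Claim: u_n = 5·2^n + 2.

Base case: u_0 = 7, and 5·2^0 + 2 = 5 + 2 = 7.
Assume u_k = 5·2^k + 2 for some k ≥ 0.
Then u_{k+1} = 2u_k − 2 = 2·(5·2^k + 2) − 2 = 10·2^k + 4 − 2 = 5·2^{k+1} + 2.
This completes the inductive step, so u_n = 5·2^n + 2 for all n ≥ 0.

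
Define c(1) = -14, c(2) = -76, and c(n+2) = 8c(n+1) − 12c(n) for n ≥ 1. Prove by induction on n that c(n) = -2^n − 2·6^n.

Base cases: c(1) = -14 and -2^1 − 2·6^1 = -14; c(2) = -76 and -2^2 − 2·6^2 = -76.
Assume c(j) = -2^j − 2·6^j for all 1 ≤ j ≤ r, where r ≥ 2.
Then c(r+1) = 8c(r) − 12c(r−1) = 8·(-2^r − 2·6^r) − 12·(-2^{r−1} − 2·6^{r−1}) = -(8·2 − 12)2^{r−1} − 2·(8·6 − 12)6^{r−1} = -4·2^{r−1} − 72·6^{r−1} = -2^{r+1} − 2·6^{r+1}.
So the formula holds for r+1, and by strong induction c(n) = -2^n − 2·6^n for all n ≥ 1.

c(n) = -2^n − 2·6^n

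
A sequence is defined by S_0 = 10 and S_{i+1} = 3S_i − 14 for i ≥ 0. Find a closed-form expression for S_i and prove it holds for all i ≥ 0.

Claim: S_i = 3^{i+1} + 7.

Base case: S_0 = 10, and 3^{0+1} + 7 = 3 + 7 = 10.
Assume S_k = 3^{k+1} + 7 for some k ≥ 0.
Then S_{k+1} = 3S_k − 14 = 3·(3^{k+1} + 7) − 14 = 3^{k+2} + 21 − 14 = 3^{k+2} + 7.
By induction, S_i = 3^{i+1} + 7 for all i ≥ 0.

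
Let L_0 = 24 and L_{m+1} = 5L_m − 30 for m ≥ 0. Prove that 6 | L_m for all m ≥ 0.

Base case: L_0 = 24 = 6·4, so 6 | L_0.
Assume 6 | L_k, so L_k = 6t for some integer t.
Then L_{k+1} = 5L_k − 30 = 5·(6t) − 30 = 6(5t − 5), so 6 | L_{k+1}.
Hence 6 | L_m for every m ≥ 0, by induction.

6 | L_m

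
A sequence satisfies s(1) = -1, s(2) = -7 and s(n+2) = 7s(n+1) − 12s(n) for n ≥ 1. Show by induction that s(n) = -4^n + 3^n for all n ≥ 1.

Base cases: s(1) = -1 and -4^1 + 3^1 = -1; s(2) = -7 and -4^2 + 3^2 = -7.
Assume s(i) = -4^i + 3^i for all 1 ≤ i ≤ j, where j ≥ 2.
Then s(j+1) = 7s(j) − 12s(j−1) = 7·(-4^j + 3^j) − 12·(-4^{j−1} + 3^{j−1}) = -(7·4 − 12)4^{j−1} + (7·3 − 12)3^{j−1} = -16·4^{j−1} + 9·3^{j−1} = -4^{j+1} + 3^{j+1}.
Hence s(n) = -4^n + 3^n for every n ≥ 1, by strong induction.

s(n) = -4^n + 3^n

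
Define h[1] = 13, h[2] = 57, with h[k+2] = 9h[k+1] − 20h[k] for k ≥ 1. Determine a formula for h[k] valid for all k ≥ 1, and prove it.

Claim: h[k] = 5^k + 2·4^k.

Base cases: h[1] = 13 and 5^1 + 2·4^1 = 13; h[2] = 57 and 5^2 + 2·4^2 = 57.
Assume h[i] = 5^i + 2·4^i for all 1 ≤ i ≤ j, where j ≥ 2.
Then h[j+1] = 9h[j] − 20h[j−1] = 9·(5^j + 2·4^j) − 20·(5^{j−1} + 2·4^{j−1}) = (9·5 − 20)5^{j−1} + 2·(9·4 − 20)4^{j−1} = 25·5^{j−1} + 32·4^{j−1} = 5^{j+1} + 2·4^{j+1}.
Hence h[k] = 5^k + 2·4^k for every k ≥ 1, by strong induction.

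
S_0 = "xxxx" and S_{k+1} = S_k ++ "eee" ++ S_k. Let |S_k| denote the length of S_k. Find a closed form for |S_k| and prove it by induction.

Claim: |S_k| = 7·2^k − 3.

Base case: |S_0| = 4, and 7·2^0 − 3 = 4.
Assume |S_r| = 7·2^r − 3.
Then |S_{r+1}| = |S_r| + 3 + |S_r| = 2|S_r| + 3 = 2(7·2^r − 3) + 3 = 7·2^{r+1} − 6 + 3 = 7·2^{r+1} − 3.
Hence |S_k| = 7·2^k − 3 for every k ≥ 0, by induction.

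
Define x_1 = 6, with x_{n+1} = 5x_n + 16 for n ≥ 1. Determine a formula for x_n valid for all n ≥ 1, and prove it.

Claim: x_n = 2·5^n − 4.

Base case: x_1 = 6, and 2·5^1 − 4 = 10 − 4 = 6.
Assume x_k = 2·5^k − 4 for some k ≥ 1.
Then x_{k+1} = 5x_k + 16 = 5·(2·5^k − 4) + 16 = 10·5^k − 20 + 16 = 2·5^{k+1} − 4.
Hence x_n = 2·5^n − 4 for every n ≥ 1, by induction.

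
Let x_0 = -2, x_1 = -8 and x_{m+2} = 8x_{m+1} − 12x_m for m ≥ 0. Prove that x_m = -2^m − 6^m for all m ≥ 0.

Base cases: x_0 = -2 and -2^0 − 6^0 = -2; x_1 = -8 and -2^1 − 6^1 = -8.
Assume x_i = -2^i − 6^i for all 0 ≤ i ≤ j, where j ≥ 1.
Then x_{j+1} = 8x_j − 12x_{j−1} = 8·(-2^j − 6^j) − 12·(-2^{j−1} − 6^{j−1}) = -(8·2 − 12)2^{j−1} − (8·6 − 12)6^{j−1} = -4·2^{j−1} − 36·6^{j−1} = -2^{j+1} − 6^{j+1}.
By strong induction, x_m = -2^m − 6^m for all m ≥ 0.

x_m = -2^m − 6^m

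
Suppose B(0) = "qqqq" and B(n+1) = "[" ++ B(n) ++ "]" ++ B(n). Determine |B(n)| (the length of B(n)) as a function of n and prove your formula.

Claim: |B(n)| = 6·2^n − 2.

Base case: |B(0)| = 4, and 6·2^0 − 2 = 4.
Assume |B(j)| = 6·2^j − 2.
Then |B(j+1)| = 1 + |B(j)| + 1 + |B(j)| = 2|B(j)| + 2 = 2(6·2^j − 2) + 2 = 6·2^{j+1} − 4 + 2 = 6·2^{j+1} − 2.
This completes the inductive step, so |B(n)| = 6·2^n − 2 for all n ≥ 0.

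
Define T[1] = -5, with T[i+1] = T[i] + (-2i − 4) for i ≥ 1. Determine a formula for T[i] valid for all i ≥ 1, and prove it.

Claim: T[i] = -i^2 − 3i − 1.

Base case: T[1] = -5, and -1^2 − 3·1 − 1 = -5.
Assume T[k] = -k^2 − 3k − 1.
Then T[k+1] = T[k] + (-2k − 4) = (-k^2 − 3k − 1) + (-2k − 4) = -k^2 − 5k − 5,
and -(k+1)^2 − 3·(k+1) − 1 = -k^2 − 5k − 5.
This completes the inductive step, so T[i] = -i^2 − 3i − 1 for all i ≥ 1.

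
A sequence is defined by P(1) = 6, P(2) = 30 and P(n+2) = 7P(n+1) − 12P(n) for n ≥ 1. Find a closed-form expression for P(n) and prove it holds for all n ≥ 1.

Claim: P(n) = 3·4^n − 2·3^n.

Base cases: P(1) = 6 and 3·4^1 − 2·3^1 = 6; P(2) = 30 and 3·4^2 − 2·3^2 = 30.
Assume P(j) = 3·4^j − 2·3^j for all 1 ≤ j ≤ r, where r ≥ 2.
Then P(r+1) = 7P(r) − 12P(r−1) = 7·(3·4^r − 2·3^r) − 12·(3·4^{r−1} − 2·3^{r−1}) = 3·(7·4 − 12)4^{r−1} − 2·(7·3 − 12)3^{r−1} = 48·4^{r−1} − 18·3^{r−1} = 3·4^{r+1} − 2·3^{r+1}.
This completes the inductive step, so P(n) = 3·4^n − 2·3^n for all n ≥ 1.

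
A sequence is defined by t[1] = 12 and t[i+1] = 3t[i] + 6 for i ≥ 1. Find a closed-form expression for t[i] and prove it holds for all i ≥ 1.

Claim: t[i] = 5·3^i − 3.

Base case: t[1] = 12, and 5·3^1 − 3 = 15 − 3 = 12.
Assume t[j] = 5·3^j − 3 for some j ≥ 1.
Then t[j+1] = 3t[j] + 6 = 3·(5·3^j − 3) + 6 = 15·3^j − 9 + 6 = 5·3^{j+1} − 3.
So the formula holds for j+1, and by induction t[i] = 5·3^i − 3 for all i ≥ 1.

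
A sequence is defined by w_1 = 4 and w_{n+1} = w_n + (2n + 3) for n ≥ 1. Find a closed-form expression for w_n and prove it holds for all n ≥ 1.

Claim: w_n = n^2 + 2n + 1.

Base case: w_1 = 4, and 1^2 + 2·1 + 1 = 4.
Assume w_j = j^2 + 2j + 1.
Then w_{j+1} = w_j + (2j + 3) = (j^2 + 2j + 1) + (2j + 3) = j^2 + 4j + 4,
and (j+1)^2 + 2·(j+1) + 1 = j^2 + 4j + 4.
This completes the inductive step, so w_n = n^2 + 2n + 1 for all n ≥ 1.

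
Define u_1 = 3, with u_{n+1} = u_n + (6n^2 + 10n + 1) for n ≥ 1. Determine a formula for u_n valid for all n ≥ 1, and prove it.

Claim: u_n = 2n^3 + 2n^2 − 3n + 2.

Base case: u_1 = 3, and 2·1^3 + 2·1^2 − 3·1 + 2 = 3.
Assume u_k = 2k^3 + 2k^2 − 3k + 2.
Then u_{k+1} = u_k + (6k^2 + 10k + 1) = (2k^3 + 2k^2 − 3k + 2) + (6k^2 + 10k + 1) = 2k^3 + 8k^2 + 7k + 3,
and 2·(k+1)^3 + 2·(k+1)^2 − 3·(k+1) + 2 = 2k^3 + 8k^2 + 7k + 3.
By induction, u_n = 2n^3 + 2n^2 − 3n + 2 for all n ≥ 1.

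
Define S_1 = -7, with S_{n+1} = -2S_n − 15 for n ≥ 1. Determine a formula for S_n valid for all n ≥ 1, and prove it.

Claim: S_n = (-2)^n − 5.

Base case: S_1 = -7, and (-2)^1 − 5 = -2 − 5 = -7.
Assume S_r = (-2)^r − 5 for some r ≥ 1.
Then S_{r+1} = -2S_r − 15 = -2·((-2)^r − 5) − 15 = -2·(-2)^r + 10 − 15 = (-2)^{r+1} − 5.
So the formula holds for r+1, and by induction S_n = (-2)^n − 5 for all n ≥ 1.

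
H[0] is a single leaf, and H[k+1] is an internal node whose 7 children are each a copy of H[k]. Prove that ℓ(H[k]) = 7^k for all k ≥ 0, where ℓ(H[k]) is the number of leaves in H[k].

Base case: ℓ(H[0]) = 1, and 7^0 = 1.
Assume ℓ(H[r]) = 7^r.
Then ℓ(H[r+1]) = 7·ℓ(H[r]) = 7·7^r = 7^{r+1}.
By induction, ℓ(H[k]) = 7^k for all k ≥ 0.

ℓ(H[k]) = 7^k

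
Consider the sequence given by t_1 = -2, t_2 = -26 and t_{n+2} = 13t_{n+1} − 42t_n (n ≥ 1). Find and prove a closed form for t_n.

Claim: t_n = 2·6^n − 2·7^n.

Base cases: t_1 = -2 and 2·6^1 − 2·7^1 = -2; t_2 = -26 and 2·6^2 − 2·7^2 = -26.
Assume t_i = 2·6^i − 2·7^i for all 1 ≤ i ≤ j, where j ≥ 2.
Then t_{j+1} = 13t_j − 42t_{j−1} = 13·(2·6^j − 2·7^j) − 42·(2·6^{j−1} − 2·7^{j−1}) = 2·(13·6 − 42)6^{j−1} − 2·(13·7 − 42)7^{j−1} = 72·6^{j−1} − 98·7^{j−1} = 2·6^{j+1} − 2·7^{j+1}.
By strong induction, t_n = 2·6^n − 2·7^n for all n ≥ 1.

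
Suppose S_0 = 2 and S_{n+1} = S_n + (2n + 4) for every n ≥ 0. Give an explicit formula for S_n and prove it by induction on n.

Claim: S_n = n^2 + 3n + 2.

Base case: S_0 = 2, and 0^2 + 3·0 + 2 = 2.
Assume S_j = j^2 + 3j + 2.
Then S_{j+1} = S_j + (2j + 4) = (j^2 + 3j + 2) + (2j + 4) = j^2 + 5j + 6,
and (j+1)^2 + 3·(j+1) + 2 = j^2 + 5j + 6.
Hence S_n = n^2 + 3n + 2 for every n ≥ 0, by induction.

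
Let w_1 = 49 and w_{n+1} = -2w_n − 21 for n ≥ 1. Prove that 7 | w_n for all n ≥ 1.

Base case: w_1 = 49 = 7·7, so 7 | w_1.
Assume 7 | w_r, so w_r = 7t for some integer t.
Then w_{r+1} = -2w_r − 21 = -2·(7t) − 21 = 7(-2t − 3), so 7 | w_{r+1}.
By induction, 7 | w_n for all n ≥ 1.

7 | w_n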